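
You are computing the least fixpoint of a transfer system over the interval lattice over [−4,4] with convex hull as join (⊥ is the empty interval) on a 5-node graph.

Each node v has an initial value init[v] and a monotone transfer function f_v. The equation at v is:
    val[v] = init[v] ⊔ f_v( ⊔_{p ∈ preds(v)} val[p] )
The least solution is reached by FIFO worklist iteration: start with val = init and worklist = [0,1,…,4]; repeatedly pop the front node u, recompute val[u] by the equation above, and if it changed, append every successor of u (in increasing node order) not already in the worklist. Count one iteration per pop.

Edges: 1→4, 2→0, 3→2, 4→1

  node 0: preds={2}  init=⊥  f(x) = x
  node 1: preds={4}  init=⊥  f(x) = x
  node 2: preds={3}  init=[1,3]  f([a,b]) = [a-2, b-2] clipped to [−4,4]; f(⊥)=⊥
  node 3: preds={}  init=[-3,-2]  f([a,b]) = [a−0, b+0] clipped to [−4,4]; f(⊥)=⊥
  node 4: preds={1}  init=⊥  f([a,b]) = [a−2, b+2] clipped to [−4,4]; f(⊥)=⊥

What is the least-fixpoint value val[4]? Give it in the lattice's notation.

⊥

Iteration log — 6 steps:
  step 1. node 0  ⊔preds=[1,3]  new=[1,3]  old=⊥  +wl: 
  step 2. node 1  ⊔preds=⊥  new=⊥  stable
  step 3. node 2  ⊔preds=[-3,-2]  new=[-4,3]  old=[1,3]  +wl: 0
  step 4. node 3  ⊔preds=⊥  new=[-3,-2]  stable
  step 5. node 4  ⊔preds=⊥  new=⊥  stable
  step 6. node 0  ⊔preds=[-4,3]  new=[-4,3]  old=[1,3]  +wl: 

Least fixpoint reached:
  node 0: [-4,3]
  node 1: ⊥
  node 2: [-4,3]
  node 3: [-3,-2]
  node 4: ⊥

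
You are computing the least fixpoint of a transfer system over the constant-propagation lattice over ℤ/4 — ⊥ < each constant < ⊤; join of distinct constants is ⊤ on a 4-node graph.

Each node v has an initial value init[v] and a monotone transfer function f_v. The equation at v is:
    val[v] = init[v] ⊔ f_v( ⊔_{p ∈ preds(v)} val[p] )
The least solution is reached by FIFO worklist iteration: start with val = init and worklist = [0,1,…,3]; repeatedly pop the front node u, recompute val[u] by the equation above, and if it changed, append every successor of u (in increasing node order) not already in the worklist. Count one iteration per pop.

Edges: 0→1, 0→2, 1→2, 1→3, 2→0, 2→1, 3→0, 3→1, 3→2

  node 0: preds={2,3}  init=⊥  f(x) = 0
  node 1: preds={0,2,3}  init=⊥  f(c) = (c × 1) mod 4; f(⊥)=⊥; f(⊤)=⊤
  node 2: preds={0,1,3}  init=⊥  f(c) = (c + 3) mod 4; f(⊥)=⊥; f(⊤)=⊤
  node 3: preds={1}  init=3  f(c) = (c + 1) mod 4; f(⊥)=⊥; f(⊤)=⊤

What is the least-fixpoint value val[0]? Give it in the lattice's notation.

0

Worklist (7 pops):
  #1 pop 0: in=3 → 0 (was ⊥); enqueue []
  #2 pop 1: in=⊤ → ⊤ (was ⊥); enqueue []
  #3 pop 2: in=⊤ → ⊤ (was ⊥); enqueue [0,1]
  #4 pop 3: in=⊤ → ⊤ (was 3); enqueue [2]
  #5 pop 0: in=⊤ → 0 (no change)
  #6 pop 1: in=⊤ → ⊤ (no change)
  #7 pop 2: in=⊤ → ⊤ (no change)

Fixpoint:
  val[0] = 0
  val[1] = ⊤
  val[2] = ⊤
  val[3] = ⊤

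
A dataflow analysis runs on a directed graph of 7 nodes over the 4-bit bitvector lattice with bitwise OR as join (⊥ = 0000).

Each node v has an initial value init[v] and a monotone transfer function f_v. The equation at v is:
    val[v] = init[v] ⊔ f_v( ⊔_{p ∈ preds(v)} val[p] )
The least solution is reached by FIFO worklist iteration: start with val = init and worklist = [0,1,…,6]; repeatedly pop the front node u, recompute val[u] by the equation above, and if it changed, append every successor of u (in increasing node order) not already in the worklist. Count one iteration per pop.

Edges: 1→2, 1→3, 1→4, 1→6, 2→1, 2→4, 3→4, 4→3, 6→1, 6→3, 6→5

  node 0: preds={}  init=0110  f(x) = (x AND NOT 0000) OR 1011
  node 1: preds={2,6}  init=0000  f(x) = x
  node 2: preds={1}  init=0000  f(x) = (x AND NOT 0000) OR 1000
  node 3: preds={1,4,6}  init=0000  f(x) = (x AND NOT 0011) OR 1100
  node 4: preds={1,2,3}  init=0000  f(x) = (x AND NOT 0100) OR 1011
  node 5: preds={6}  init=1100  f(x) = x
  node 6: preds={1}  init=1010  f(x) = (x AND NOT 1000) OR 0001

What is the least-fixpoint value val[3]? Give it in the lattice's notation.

Trace (14 dequeues):
  [1] u=0 | in 0000 | out 1111 | prev 0110 | push {}
  [2] u=1 | in 1010 | out 1010 | prev 0000 | push {}
  [3] u=2 | in 1010 | out 1010 | prev 0000 | push {1}
  [4] u=3 | in 1010 | out 1100 | prev 0000 | push {}
  [5] u=4 | in 1110 | out 1011 | prev 0000 | push {3}
  [6] u=5 | in 1010 | out 1110 | prev 1100 | push {}
  [7] u=6 | in 1010 | out 1011 | prev 1010 | push {5}
  [8] u=1 | in 1011 | out 1011 | prev 1010 | push {2,4,6}
  [9] u=3 | in 1011 | out 1100 | ==
  [10] u=5 | in 1011 | out 1111 | prev 1110 | push {}
  [11] u=2 | in 1011 | out 1011 | prev 1010 | push {1}
  [12] u=4 | in 1111 | out 1011 | ==
  [13] u=6 | in 1011 | out 1011 | ==
  [14] u=1 | in 1011 | out 1011 | ==

Converged values:
  [0] 1111
  [1] 1011
  [2] 1011
  [3] 1100
  [4] 1011
  [5] 1111
  [6] 1011

1100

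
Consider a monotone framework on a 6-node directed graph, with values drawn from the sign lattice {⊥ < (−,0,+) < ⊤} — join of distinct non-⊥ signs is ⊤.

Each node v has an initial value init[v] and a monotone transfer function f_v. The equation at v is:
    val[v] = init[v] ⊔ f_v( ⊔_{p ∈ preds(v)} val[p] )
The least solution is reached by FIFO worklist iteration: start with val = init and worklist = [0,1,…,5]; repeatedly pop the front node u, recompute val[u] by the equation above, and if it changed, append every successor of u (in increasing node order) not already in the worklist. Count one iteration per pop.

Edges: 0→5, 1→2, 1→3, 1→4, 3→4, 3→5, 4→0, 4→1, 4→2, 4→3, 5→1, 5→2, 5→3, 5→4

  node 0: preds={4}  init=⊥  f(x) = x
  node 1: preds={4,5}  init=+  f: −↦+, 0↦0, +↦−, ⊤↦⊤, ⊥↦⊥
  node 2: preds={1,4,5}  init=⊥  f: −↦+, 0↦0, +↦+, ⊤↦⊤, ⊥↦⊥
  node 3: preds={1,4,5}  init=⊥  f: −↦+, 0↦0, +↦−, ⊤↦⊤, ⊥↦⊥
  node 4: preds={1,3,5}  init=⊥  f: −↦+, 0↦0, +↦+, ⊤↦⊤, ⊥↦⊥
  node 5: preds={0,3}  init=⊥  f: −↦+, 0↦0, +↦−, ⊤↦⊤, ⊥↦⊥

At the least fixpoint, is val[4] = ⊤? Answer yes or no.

Worklist (16 pops):
  #1 pop 0: in=⊥ → ⊥ (no change)
  #2 pop 1: in=⊥ → + (no change)
  #3 pop 2: in=+ → + (was ⊥); enqueue []
  #4 pop 3: in=+ → − (was ⊥); enqueue []
  #5 pop 4: in=⊤ → ⊤ (was ⊥); enqueue [0,1,2,3]
  #6 pop 5: in=− → + (was ⊥); enqueue [4]
  #7 pop 0: in=⊤ → ⊤ (was ⊥); enqueue [5]
  #8 pop 1: in=⊤ → ⊤ (was +); enqueue []
  #9 pop 2: in=⊤ → ⊤ (was +); enqueue []
  #10 pop 3: in=⊤ → ⊤ (was −); enqueue []
  #11 pop 4: in=⊤ → ⊤ (no change)
  #12 pop 5: in=⊤ → ⊤ (was +); enqueue [1,2,3,4]
  #13 pop 1: in=⊤ → ⊤ (no change)
  #14 pop 2: in=⊤ → ⊤ (no change)
  #15 pop 3: in=⊤ → ⊤ (no change)
  #16 pop 4: in=⊤ → ⊤ (no change)

Fixpoint:
  val[0] = ⊤
  val[1] = ⊤
  val[2] = ⊤
  val[3] = ⊤
  val[4] = ⊤
  val[5] = ⊤

yes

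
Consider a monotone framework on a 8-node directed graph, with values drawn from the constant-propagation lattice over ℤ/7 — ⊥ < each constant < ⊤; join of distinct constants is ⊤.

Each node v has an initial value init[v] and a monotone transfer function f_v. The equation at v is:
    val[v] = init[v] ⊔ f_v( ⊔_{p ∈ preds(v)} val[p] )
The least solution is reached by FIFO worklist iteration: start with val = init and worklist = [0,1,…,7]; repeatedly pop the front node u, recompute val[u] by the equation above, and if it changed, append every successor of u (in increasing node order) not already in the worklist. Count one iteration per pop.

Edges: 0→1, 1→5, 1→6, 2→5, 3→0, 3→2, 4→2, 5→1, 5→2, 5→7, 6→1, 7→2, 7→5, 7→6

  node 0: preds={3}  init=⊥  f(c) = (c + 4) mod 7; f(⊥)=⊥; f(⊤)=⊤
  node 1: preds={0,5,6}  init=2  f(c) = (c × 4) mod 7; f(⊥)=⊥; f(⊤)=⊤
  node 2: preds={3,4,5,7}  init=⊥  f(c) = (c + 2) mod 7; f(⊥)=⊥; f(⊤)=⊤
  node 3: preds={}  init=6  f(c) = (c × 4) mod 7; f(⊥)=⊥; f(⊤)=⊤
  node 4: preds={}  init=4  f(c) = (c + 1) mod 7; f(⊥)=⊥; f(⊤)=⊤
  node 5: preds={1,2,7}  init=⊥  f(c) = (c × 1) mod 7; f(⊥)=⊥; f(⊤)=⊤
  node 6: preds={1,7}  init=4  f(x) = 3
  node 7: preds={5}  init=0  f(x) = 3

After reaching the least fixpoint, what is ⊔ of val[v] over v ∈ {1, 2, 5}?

⊤

Iteration log — 12 steps:
  step 1. node 0  ⊔preds=6  new=3  old=⊥  +wl: 
  step 2. node 1  ⊔preds=⊤  new=⊤  old=2  +wl: 
  step 3. node 2  ⊔preds=⊤  new=⊤  old=⊥  +wl: 
  step 4. node 3  ⊔preds=⊥  new=6  stable
  step 5. node 4  ⊔preds=⊥  new=4  stable
  step 6. node 5  ⊔preds=⊤  new=⊤  old=⊥  +wl: 1,2
  step 7. node 6  ⊔preds=⊤  new=⊤  old=4  +wl: 
  step 8. node 7  ⊔preds=⊤  new=⊤  old=0  +wl: 5,6
  step 9. node 1  ⊔preds=⊤  new=⊤  stable
  step 10. node 2  ⊔preds=⊤  new=⊤  stable
  step 11. node 5  ⊔preds=⊤  new=⊤  stable
  step 12. node 6  ⊔preds=⊤  new=⊤  stable

Least fixpoint reached:
  node 0: 3
  node 1: ⊤
  node 2: ⊤
  node 3: 6
  node 4: 4
  node 5: ⊤
  node 6: ⊤
  node 7: ⊤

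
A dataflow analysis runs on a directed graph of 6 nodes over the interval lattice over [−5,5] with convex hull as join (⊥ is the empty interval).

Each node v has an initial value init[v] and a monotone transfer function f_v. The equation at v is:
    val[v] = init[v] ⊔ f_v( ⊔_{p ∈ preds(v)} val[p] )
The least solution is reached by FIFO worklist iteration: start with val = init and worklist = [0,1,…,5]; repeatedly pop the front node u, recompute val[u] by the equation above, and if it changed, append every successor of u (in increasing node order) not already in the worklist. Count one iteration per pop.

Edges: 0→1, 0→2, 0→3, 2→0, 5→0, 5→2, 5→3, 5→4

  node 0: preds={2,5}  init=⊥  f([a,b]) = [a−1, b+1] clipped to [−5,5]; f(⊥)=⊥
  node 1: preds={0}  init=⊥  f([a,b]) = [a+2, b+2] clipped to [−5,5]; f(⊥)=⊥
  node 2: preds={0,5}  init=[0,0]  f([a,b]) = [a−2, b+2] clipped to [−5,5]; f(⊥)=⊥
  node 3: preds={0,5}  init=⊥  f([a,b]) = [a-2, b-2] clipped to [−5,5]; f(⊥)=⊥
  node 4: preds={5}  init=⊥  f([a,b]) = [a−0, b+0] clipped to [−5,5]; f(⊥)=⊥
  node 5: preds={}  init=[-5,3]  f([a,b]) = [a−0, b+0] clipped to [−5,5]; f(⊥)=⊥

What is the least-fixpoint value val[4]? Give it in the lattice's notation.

Iteration log — 10 steps:
  step 1. node 0  ⊔preds=[-5,3]  new=[-5,4]  old=⊥  +wl: 
  step 2. node 1  ⊔preds=[-5,4]  new=[-3,5]  old=⊥  +wl: 
  step 3. node 2  ⊔preds=[-5,4]  new=[-5,5]  old=[0,0]  +wl: 0
  step 4. node 3  ⊔preds=[-5,4]  new=[-5,2]  old=⊥  +wl: 
  step 5. node 4  ⊔preds=[-5,3]  new=[-5,3]  old=⊥  +wl: 
  step 6. node 5  ⊔preds=⊥  new=[-5,3]  stable
  step 7. node 0  ⊔preds=[-5,5]  new=[-5,5]  old=[-5,4]  +wl: 1,2,3
  step 8. node 1  ⊔preds=[-5,5]  new=[-3,5]  stable
  step 9. node 2  ⊔preds=[-5,5]  new=[-5,5]  stable
  step 10. node 3  ⊔preds=[-5,5]  new=[-5,3]  old=[-5,2]  +wl: 

Least fixpoint reached:
  node 0: [-5,5]
  node 1: [-3,5]
  node 2: [-5,5]
  node 3: [-5,3]
  node 4: [-5,3]
  node 5: [-5,3]

[-5,3]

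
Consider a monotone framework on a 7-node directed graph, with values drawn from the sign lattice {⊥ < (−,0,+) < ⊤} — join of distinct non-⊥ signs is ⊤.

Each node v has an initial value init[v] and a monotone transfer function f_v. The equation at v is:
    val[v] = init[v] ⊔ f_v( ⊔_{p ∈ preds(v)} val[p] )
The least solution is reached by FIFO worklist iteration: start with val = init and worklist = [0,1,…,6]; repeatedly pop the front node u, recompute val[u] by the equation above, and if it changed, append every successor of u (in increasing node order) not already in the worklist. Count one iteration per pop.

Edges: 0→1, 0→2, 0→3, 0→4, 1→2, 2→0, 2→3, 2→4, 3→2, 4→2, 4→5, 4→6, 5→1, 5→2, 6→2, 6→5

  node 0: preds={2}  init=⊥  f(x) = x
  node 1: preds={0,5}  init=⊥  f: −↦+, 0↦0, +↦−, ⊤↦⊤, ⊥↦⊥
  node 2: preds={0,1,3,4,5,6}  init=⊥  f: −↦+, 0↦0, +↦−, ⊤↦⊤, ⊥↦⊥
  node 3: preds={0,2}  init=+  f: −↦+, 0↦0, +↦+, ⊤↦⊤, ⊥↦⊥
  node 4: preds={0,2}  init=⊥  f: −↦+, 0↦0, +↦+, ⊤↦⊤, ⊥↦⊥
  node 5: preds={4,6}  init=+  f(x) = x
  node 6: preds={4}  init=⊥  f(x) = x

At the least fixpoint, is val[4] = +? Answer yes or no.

no

Iteration log — 14 steps:
  step 1. node 0  ⊔preds=⊥  new=⊥  stable
  step 2. node 1  ⊔preds=+  new=−  old=⊥  +wl: 
  step 3. node 2  ⊔preds=⊤  new=⊤  old=⊥  +wl: 0
  step 4. node 3  ⊔preds=⊤  new=⊤  old=+  +wl: 2
  step 5. node 4  ⊔preds=⊤  new=⊤  old=⊥  +wl: 
  step 6. node 5  ⊔preds=⊤  new=⊤  old=+  +wl: 1
  step 7. node 6  ⊔preds=⊤  new=⊤  old=⊥  +wl: 5
  step 8. node 0  ⊔preds=⊤  new=⊤  old=⊥  +wl: 3,4
  step 9. node 2  ⊔preds=⊤  new=⊤  stable
  step 10. node 1  ⊔preds=⊤  new=⊤  old=−  +wl: 2
  step 11. node 5  ⊔preds=⊤  new=⊤  stable
  step 12. node 3  ⊔preds=⊤  new=⊤  stable
  step 13. node 4  ⊔preds=⊤  new=⊤  stable
  step 14. node 2  ⊔preds=⊤  new=⊤  stable

Least fixpoint reached:
  node 0: ⊤
  node 1: ⊤
  node 2: ⊤
  node 3: ⊤
  node 4: ⊤
  node 5: ⊤
  node 6: ⊤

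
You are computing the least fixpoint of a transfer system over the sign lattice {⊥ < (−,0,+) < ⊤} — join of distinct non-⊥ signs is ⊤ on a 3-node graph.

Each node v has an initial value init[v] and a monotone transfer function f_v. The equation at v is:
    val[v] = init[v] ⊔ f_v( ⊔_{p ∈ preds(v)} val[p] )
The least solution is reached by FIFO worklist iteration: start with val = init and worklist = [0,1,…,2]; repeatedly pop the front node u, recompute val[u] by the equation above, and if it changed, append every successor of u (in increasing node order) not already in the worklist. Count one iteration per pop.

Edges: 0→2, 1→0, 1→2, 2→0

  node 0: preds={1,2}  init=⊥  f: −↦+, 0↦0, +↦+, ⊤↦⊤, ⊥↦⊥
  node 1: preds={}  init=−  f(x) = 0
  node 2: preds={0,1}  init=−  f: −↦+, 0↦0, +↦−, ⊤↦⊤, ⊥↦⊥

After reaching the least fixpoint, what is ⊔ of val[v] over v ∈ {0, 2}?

⊤

Trace (5 dequeues):
  [1] u=0 | in − | out + | prev ⊥ | push {}
  [2] u=1 | in ⊥ | out ⊤ | prev − | push {0}
  [3] u=2 | in ⊤ | out ⊤ | prev − | push {}
  [4] u=0 | in ⊤ | out ⊤ | prev + | push {2}
  [5] u=2 | in ⊤ | out ⊤ | ==

Converged values:
  [0] ⊤
  [1] ⊤
  [2] ⊤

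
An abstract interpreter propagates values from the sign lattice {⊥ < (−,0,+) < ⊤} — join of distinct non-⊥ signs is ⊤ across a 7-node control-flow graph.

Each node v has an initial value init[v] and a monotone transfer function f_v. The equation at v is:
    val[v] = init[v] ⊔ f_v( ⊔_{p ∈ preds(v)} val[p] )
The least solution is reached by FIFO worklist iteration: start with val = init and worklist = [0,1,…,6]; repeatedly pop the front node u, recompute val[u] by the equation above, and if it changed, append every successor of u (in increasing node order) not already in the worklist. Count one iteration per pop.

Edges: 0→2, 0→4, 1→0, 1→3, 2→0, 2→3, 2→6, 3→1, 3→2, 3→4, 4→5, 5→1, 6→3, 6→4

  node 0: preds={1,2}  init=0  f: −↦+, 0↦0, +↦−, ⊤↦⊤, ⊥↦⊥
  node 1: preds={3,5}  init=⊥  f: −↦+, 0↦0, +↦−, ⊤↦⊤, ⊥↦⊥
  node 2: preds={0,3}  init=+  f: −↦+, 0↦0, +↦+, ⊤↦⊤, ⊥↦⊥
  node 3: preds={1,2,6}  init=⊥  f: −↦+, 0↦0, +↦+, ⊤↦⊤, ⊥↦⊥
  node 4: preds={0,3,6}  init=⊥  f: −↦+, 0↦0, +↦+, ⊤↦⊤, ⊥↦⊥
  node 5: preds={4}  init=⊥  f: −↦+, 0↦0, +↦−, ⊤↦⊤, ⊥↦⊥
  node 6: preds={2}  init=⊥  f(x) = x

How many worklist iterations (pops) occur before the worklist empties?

13

Iteration log — 13 steps:
  step 1. node 0  ⊔preds=+  new=⊤  old=0  +wl: 
  step 2. node 1  ⊔preds=⊥  new=⊥  stable
  step 3. node 2  ⊔preds=⊤  new=⊤  old=+  +wl: 0
  step 4. node 3  ⊔preds=⊤  new=⊤  old=⊥  +wl: 1,2
  step 5. node 4  ⊔preds=⊤  new=⊤  old=⊥  +wl: 
  step 6. node 5  ⊔preds=⊤  new=⊤  old=⊥  +wl: 
  step 7. node 6  ⊔preds=⊤  new=⊤  old=⊥  +wl: 3,4
  step 8. node 0  ⊔preds=⊤  new=⊤  stable
  step 9. node 1  ⊔preds=⊤  new=⊤  old=⊥  +wl: 0
  step 10. node 2  ⊔preds=⊤  new=⊤  stable
  step 11. node 3  ⊔preds=⊤  new=⊤  stable
  step 12. node 4  ⊔preds=⊤  new=⊤  stable
  step 13. node 0  ⊔preds=⊤  new=⊤  stable

Least fixpoint reached:
  node 0: ⊤
  node 1: ⊤
  node 2: ⊤
  node 3: ⊤
  node 4: ⊤
  node 5: ⊤
  node 6: ⊤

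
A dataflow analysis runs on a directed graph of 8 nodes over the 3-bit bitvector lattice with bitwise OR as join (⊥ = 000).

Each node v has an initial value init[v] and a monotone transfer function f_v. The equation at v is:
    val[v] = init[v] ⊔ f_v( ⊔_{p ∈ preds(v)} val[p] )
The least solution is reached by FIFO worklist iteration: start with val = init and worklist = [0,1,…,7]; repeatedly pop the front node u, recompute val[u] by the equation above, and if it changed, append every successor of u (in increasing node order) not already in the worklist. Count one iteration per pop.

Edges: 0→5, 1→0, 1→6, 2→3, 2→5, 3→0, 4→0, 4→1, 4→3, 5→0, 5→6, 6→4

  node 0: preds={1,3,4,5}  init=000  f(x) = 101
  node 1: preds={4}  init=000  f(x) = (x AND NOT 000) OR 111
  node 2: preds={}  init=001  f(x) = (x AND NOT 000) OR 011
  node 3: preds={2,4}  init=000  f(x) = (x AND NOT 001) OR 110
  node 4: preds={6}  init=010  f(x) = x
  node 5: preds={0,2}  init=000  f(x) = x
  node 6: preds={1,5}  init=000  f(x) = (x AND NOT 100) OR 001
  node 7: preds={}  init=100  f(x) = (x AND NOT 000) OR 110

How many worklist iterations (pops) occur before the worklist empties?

13

Worklist (13 pops):
  #1 pop 0: in=010 → 101 (was 000); enqueue []
  #2 pop 1: in=010 → 111 (was 000); enqueue [0]
  #3 pop 2: in=000 → 011 (was 001); enqueue []
  #4 pop 3: in=011 → 110 (was 000); enqueue []
  #5 pop 4: in=000 → 010 (no change)
  #6 pop 5: in=111 → 111 (was 000); enqueue []
  #7 pop 6: in=111 → 011 (was 000); enqueue [4]
  #8 pop 7: in=000 → 110 (was 100); enqueue []
  #9 pop 0: in=111 → 101 (no change)
  #10 pop 4: in=011 → 011 (was 010); enqueue [0,1,3]
  #11 pop 0: in=111 → 101 (no change)
  #12 pop 1: in=011 → 111 (no change)
  #13 pop 3: in=011 → 110 (no change)

Fixpoint:
  val[0] = 101
  val[1] = 111
  val[2] = 011
  val[3] = 110
  val[4] = 011
  val[5] = 111
  val[6] = 011
  val[7] = 110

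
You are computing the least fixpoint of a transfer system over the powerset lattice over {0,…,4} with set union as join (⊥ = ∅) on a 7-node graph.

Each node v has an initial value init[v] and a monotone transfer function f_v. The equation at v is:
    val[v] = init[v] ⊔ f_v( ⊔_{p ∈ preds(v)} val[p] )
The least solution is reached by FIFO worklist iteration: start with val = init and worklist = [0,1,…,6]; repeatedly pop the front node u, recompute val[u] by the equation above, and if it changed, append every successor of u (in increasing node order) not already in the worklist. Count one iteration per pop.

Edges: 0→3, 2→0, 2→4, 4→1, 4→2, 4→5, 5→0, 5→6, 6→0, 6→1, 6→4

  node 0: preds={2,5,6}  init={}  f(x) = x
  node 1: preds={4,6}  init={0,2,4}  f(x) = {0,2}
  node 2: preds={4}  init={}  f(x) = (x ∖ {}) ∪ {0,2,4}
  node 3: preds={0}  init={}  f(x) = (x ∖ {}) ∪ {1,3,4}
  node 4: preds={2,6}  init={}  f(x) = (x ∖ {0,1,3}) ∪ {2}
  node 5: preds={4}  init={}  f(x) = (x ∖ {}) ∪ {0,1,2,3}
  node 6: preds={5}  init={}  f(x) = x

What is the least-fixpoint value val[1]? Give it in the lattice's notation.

Iteration log — 12 steps:
  step 1. node 0  ⊔preds={}  new={}  stable
  step 2. node 1  ⊔preds={}  new={0,2,4}  stable
  step 3. node 2  ⊔preds={}  new={0,2,4}  old={}  +wl: 0
  step 4. node 3  ⊔preds={}  new={1,3,4}  old={}  +wl: 
  step 5. node 4  ⊔preds={0,2,4}  new={2,4}  old={}  +wl: 1,2
  step 6. node 5  ⊔preds={2,4}  new={0,1,2,3,4}  old={}  +wl: 
  step 7. node 6  ⊔preds={0,1,2,3,4}  new={0,1,2,3,4}  old={}  +wl: 4
  step 8. node 0  ⊔preds={0,1,2,3,4}  new={0,1,2,3,4}  old={}  +wl: 3
  step 9. node 1  ⊔preds={0,1,2,3,4}  new={0,2,4}  stable
  step 10. node 2  ⊔preds={2,4}  new={0,2,4}  stable
  step 11. node 4  ⊔preds={0,1,2,3,4}  new={2,4}  stable
  step 12. node 3  ⊔preds={0,1,2,3,4}  new={0,1,2,3,4}  old={1,3,4}  +wl: 

Least fixpoint reached:
  node 0: {0,1,2,3,4}
  node 1: {0,2,4}
  node 2: {0,2,4}
  node 3: {0,1,2,3,4}
  node 4: {2,4}
  node 5: {0,1,2,3,4}
  node 6: {0,1,2,3,4}

{0,2,4}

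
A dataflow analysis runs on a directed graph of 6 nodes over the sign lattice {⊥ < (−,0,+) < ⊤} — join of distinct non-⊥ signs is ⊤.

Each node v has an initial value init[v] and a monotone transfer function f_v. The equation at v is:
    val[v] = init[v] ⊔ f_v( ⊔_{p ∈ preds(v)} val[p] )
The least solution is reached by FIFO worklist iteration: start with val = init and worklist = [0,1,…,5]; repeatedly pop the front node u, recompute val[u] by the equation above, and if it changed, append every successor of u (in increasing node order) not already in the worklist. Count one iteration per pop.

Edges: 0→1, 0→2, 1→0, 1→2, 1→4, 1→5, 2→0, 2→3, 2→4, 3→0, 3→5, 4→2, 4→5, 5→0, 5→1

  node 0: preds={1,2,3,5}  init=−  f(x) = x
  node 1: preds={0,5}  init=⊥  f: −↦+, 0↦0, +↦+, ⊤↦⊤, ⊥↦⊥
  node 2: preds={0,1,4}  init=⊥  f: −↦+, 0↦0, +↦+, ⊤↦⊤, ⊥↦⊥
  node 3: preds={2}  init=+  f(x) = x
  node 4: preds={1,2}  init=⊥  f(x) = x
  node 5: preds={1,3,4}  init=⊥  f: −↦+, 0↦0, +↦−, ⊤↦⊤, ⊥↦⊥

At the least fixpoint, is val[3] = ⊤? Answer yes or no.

Iteration log — 9 steps:
  step 1. node 0  ⊔preds=+  new=⊤  old=−  +wl: 
  step 2. node 1  ⊔preds=⊤  new=⊤  old=⊥  +wl: 0
  step 3. node 2  ⊔preds=⊤  new=⊤  old=⊥  +wl: 
  step 4. node 3  ⊔preds=⊤  new=⊤  old=+  +wl: 
  step 5. node 4  ⊔preds=⊤  new=⊤  old=⊥  +wl: 2
  step 6. node 5  ⊔preds=⊤  new=⊤  old=⊥  +wl: 1
  step 7. node 0  ⊔preds=⊤  new=⊤  stable
  step 8. node 2  ⊔preds=⊤  new=⊤  stable
  step 9. node 1  ⊔preds=⊤  new=⊤  stable

Least fixpoint reached:
  node 0: ⊤
  node 1: ⊤
  node 2: ⊤
  node 3: ⊤
  node 4: ⊤
  node 5: ⊤

yes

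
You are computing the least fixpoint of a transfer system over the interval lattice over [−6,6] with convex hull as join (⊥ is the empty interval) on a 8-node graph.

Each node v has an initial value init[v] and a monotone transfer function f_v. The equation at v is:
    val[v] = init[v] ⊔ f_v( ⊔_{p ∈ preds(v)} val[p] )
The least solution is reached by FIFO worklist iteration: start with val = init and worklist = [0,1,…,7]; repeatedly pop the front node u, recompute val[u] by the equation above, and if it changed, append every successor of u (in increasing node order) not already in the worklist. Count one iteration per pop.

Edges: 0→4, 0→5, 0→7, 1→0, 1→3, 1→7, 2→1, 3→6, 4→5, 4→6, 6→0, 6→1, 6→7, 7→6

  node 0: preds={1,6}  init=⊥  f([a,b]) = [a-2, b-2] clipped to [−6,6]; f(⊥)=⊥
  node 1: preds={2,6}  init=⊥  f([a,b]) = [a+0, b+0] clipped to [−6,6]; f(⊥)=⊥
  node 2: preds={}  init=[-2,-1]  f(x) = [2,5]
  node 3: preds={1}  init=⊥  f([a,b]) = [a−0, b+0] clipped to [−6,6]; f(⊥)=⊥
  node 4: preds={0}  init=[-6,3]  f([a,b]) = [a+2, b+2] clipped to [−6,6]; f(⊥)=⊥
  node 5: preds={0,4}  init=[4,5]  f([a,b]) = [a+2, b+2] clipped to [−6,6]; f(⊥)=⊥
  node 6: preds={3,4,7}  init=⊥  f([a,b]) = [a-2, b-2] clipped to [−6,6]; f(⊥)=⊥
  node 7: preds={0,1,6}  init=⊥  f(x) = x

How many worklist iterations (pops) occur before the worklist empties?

Worklist (23 pops):
  #1 pop 0: in=⊥ → ⊥ (no change)
  #2 pop 1: in=[-2,-1] → [-2,-1] (was ⊥); enqueue [0]
  #3 pop 2: in=⊥ → [-2,5] (was [-2,-1]); enqueue [1]
  #4 pop 3: in=[-2,-1] → [-2,-1] (was ⊥); enqueue []
  #5 pop 4: in=⊥ → [-6,3] (no change)
  #6 pop 5: in=[-6,3] → [-4,5] (was [4,5]); enqueue []
  #7 pop 6: in=[-6,3] → [-6,1] (was ⊥); enqueue []
  #8 pop 7: in=[-6,1] → [-6,1] (was ⊥); enqueue [6]
  #9 pop 0: in=[-6,1] → [-6,-1] (was ⊥); enqueue [4,5,7]
  #10 pop 1: in=[-6,5] → [-6,5] (was [-2,-1]); enqueue [0,3]
  #11 pop 6: in=[-6,3] → [-6,1] (no change)
  #12 pop 4: in=[-6,-1] → [-6,3] (no change)
  #13 pop 5: in=[-6,3] → [-4,5] (no change)
  #14 pop 7: in=[-6,5] → [-6,5] (was [-6,1]); enqueue [6]
  #15 pop 0: in=[-6,5] → [-6,3] (was [-6,-1]); enqueue [4,5,7]
  #16 pop 3: in=[-6,5] → [-6,5] (was [-2,-1]); enqueue []
  #17 pop 6: in=[-6,5] → [-6,3] (was [-6,1]); enqueue [0,1]
  #18 pop 4: in=[-6,3] → [-6,5] (was [-6,3]); enqueue [6]
  #19 pop 5: in=[-6,5] → [-4,6] (was [-4,5]); enqueue []
  #20 pop 7: in=[-6,5] → [-6,5] (no change)
  #21 pop 0: in=[-6,5] → [-6,3] (no change)
  #22 pop 1: in=[-6,5] → [-6,5] (no change)
  #23 pop 6: in=[-6,5] → [-6,3] (no change)

Fixpoint:
  val[0] = [-6,3]
  val[1] = [-6,5]
  val[2] = [-2,5]
  val[3] = [-6,5]
  val[4] = [-6,5]
  val[5] = [-4,6]
  val[6] = [-6,3]
  val[7] = [-6,5]

23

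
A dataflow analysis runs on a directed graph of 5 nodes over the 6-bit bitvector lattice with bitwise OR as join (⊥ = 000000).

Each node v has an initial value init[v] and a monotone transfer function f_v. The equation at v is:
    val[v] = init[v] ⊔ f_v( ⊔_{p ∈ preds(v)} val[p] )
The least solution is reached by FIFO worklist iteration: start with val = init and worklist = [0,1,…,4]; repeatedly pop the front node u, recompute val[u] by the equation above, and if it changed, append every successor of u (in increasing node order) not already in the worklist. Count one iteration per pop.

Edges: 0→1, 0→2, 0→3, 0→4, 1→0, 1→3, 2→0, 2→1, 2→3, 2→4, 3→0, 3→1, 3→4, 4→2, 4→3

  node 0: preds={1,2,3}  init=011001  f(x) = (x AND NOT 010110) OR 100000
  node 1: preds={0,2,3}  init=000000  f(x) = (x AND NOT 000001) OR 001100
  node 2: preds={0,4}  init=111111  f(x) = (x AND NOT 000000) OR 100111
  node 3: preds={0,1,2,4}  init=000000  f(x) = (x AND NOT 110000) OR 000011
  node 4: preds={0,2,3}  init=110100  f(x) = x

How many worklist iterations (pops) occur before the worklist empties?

9

Trace (9 dequeues):
  [1] u=0 | in 111111 | out 111001 | prev 011001 | push {}
  [2] u=1 | in 111111 | out 111110 | prev 000000 | push {0}
  [3] u=2 | in 111101 | out 111111 | ==
  [4] u=3 | in 111111 | out 001111 | prev 000000 | push {1}
  [5] u=4 | in 111111 | out 111111 | prev 110100 | push {2,3}
  [6] u=0 | in 111111 | out 111001 | ==
  [7] u=1 | in 111111 | out 111110 | ==
  [8] u=2 | in 111111 | out 111111 | ==
  [9] u=3 | in 111111 | out 001111 | ==

Converged values:
  [0] 111001
  [1] 111110
  [2] 111111
  [3] 001111
  [4] 111111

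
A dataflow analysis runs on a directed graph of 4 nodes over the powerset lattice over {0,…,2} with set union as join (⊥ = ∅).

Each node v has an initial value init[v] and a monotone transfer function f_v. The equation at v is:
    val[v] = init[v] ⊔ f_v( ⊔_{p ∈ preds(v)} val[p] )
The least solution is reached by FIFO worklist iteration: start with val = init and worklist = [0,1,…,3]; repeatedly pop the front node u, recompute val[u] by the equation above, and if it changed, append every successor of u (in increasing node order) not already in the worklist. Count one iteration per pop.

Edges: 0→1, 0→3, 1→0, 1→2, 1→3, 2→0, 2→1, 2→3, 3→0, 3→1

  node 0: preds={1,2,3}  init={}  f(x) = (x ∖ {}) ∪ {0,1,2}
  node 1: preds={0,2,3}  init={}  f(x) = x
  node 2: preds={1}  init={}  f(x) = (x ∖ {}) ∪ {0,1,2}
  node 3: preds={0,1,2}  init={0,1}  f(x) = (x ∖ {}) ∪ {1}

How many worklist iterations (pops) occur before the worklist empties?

6

Trace (6 dequeues):
  [1] u=0 | in {0,1} | out {0,1,2} | prev {} | push {}
  [2] u=1 | in {0,1,2} | out {0,1,2} | prev {} | push {0}
  [3] u=2 | in {0,1,2} | out {0,1,2} | prev {} | push {1}
  [4] u=3 | in {0,1,2} | out {0,1,2} | prev {0,1} | push {}
  [5] u=0 | in {0,1,2} | out {0,1,2} | ==
  [6] u=1 | in {0,1,2} | out {0,1,2} | ==

Converged values:
  [0] {0,1,2}
  [1] {0,1,2}
  [2] {0,1,2}
  [3] {0,1,2}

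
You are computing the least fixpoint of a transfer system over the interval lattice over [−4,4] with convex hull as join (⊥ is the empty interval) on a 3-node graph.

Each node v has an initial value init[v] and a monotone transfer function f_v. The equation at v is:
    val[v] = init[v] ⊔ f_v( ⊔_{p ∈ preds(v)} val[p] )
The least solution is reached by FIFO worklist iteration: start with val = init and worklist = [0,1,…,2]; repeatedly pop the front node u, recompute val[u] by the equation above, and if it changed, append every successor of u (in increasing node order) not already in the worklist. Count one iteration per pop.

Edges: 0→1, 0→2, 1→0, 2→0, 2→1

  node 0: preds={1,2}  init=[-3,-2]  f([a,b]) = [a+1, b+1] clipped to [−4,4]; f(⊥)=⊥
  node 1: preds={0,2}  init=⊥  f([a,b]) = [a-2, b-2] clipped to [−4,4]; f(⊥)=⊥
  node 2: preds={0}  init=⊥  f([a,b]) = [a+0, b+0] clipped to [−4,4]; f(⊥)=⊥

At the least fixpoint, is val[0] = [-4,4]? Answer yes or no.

Iteration log — 23 steps:
  step 1. node 0  ⊔preds=⊥  new=[-3,-2]  stable
  step 2. node 1  ⊔preds=[-3,-2]  new=[-4,-4]  old=⊥  +wl: 0
  step 3. node 2  ⊔preds=[-3,-2]  new=[-3,-2]  old=⊥  +wl: 1
  step 4. node 0  ⊔preds=[-4,-2]  new=[-3,-1]  old=[-3,-2]  +wl: 2
  step 5. node 1  ⊔preds=[-3,-1]  new=[-4,-3]  old=[-4,-4]  +wl: 0
  step 6. node 2  ⊔preds=[-3,-1]  new=[-3,-1]  old=[-3,-2]  +wl: 1
  step 7. node 0  ⊔preds=[-4,-1]  new=[-3,0]  old=[-3,-1]  +wl: 2
  step 8. node 1  ⊔preds=[-3,0]  new=[-4,-2]  old=[-4,-3]  +wl: 0
  step 9. node 2  ⊔preds=[-3,0]  new=[-3,0]  old=[-3,-1]  +wl: 1
  step 10. node 0  ⊔preds=[-4,0]  new=[-3,1]  old=[-3,0]  +wl: 2
  step 11. node 1  ⊔preds=[-3,1]  new=[-4,-1]  old=[-4,-2]  +wl: 0
  step 12. node 2  ⊔preds=[-3,1]  new=[-3,1]  old=[-3,0]  +wl: 1
  step 13. node 0  ⊔preds=[-4,1]  new=[-3,2]  old=[-3,1]  +wl: 2
  step 14. node 1  ⊔preds=[-3,2]  new=[-4,0]  old=[-4,-1]  +wl: 0
  step 15. node 2  ⊔preds=[-3,2]  new=[-3,2]  old=[-3,1]  +wl: 1
  step 16. node 0  ⊔preds=[-4,2]  new=[-3,3]  old=[-3,2]  +wl: 2
  step 17. node 1  ⊔preds=[-3,3]  new=[-4,1]  old=[-4,0]  +wl: 0
  step 18. node 2  ⊔preds=[-3,3]  new=[-3,3]  old=[-3,2]  +wl: 1
  step 19. node 0  ⊔preds=[-4,3]  new=[-3,4]  old=[-3,3]  +wl: 2
  step 20. node 1  ⊔preds=[-3,4]  new=[-4,2]  old=[-4,1]  +wl: 0
  step 21. node 2  ⊔preds=[-3,4]  new=[-3,4]  old=[-3,3]  +wl: 1
  step 22. node 0  ⊔preds=[-4,4]  new=[-3,4]  stable
  step 23. node 1  ⊔preds=[-3,4]  new=[-4,2]  stable

Least fixpoint reached:
  node 0: [-3,4]
  node 1: [-4,2]
  node 2: [-3,4]

no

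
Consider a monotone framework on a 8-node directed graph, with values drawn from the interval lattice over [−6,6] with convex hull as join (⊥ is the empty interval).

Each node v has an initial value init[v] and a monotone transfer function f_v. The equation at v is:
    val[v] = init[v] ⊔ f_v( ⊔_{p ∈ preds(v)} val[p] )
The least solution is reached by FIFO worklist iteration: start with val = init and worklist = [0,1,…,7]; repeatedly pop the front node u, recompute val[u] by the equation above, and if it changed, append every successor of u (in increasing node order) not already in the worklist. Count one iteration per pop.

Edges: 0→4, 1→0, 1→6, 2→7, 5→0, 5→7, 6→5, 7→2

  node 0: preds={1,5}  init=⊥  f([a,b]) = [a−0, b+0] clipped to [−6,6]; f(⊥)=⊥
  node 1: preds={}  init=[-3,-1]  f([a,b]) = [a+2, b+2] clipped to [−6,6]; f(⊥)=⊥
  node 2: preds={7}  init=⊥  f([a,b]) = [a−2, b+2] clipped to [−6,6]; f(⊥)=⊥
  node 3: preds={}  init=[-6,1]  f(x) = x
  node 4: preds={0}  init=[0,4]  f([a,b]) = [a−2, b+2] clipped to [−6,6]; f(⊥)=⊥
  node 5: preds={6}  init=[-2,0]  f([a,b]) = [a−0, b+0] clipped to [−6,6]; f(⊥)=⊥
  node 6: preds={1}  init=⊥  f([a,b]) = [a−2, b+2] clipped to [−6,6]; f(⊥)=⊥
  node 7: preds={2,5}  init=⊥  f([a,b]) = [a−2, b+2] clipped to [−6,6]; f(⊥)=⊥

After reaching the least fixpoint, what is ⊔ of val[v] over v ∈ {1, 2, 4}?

Worklist (15 pops):
  #1 pop 0: in=[-3,0] → [-3,0] (was ⊥); enqueue []
  #2 pop 1: in=⊥ → [-3,-1] (no change)
  #3 pop 2: in=⊥ → ⊥ (no change)
  #4 pop 3: in=⊥ → [-6,1] (no change)
  #5 pop 4: in=[-3,0] → [-5,4] (was [0,4]); enqueue []
  #6 pop 5: in=⊥ → [-2,0] (no change)
  #7 pop 6: in=[-3,-1] → [-5,1] (was ⊥); enqueue [5]
  #8 pop 7: in=[-2,0] → [-4,2] (was ⊥); enqueue [2]
  #9 pop 5: in=[-5,1] → [-5,1] (was [-2,0]); enqueue [0,7]
  #10 pop 2: in=[-4,2] → [-6,4] (was ⊥); enqueue []
  #11 pop 0: in=[-5,1] → [-5,1] (was [-3,0]); enqueue [4]
  #12 pop 7: in=[-6,4] → [-6,6] (was [-4,2]); enqueue [2]
  #13 pop 4: in=[-5,1] → [-6,4] (was [-5,4]); enqueue []
  #14 pop 2: in=[-6,6] → [-6,6] (was [-6,4]); enqueue [7]
  #15 pop 7: in=[-6,6] → [-6,6] (no change)

Fixpoint:
  val[0] = [-5,1]
  val[1] = [-3,-1]
  val[2] = [-6,6]
  val[3] = [-6,1]
  val[4] = [-6,4]
  val[5] = [-5,1]
  val[6] = [-5,1]
  val[7] = [-6,6]

[-6,6]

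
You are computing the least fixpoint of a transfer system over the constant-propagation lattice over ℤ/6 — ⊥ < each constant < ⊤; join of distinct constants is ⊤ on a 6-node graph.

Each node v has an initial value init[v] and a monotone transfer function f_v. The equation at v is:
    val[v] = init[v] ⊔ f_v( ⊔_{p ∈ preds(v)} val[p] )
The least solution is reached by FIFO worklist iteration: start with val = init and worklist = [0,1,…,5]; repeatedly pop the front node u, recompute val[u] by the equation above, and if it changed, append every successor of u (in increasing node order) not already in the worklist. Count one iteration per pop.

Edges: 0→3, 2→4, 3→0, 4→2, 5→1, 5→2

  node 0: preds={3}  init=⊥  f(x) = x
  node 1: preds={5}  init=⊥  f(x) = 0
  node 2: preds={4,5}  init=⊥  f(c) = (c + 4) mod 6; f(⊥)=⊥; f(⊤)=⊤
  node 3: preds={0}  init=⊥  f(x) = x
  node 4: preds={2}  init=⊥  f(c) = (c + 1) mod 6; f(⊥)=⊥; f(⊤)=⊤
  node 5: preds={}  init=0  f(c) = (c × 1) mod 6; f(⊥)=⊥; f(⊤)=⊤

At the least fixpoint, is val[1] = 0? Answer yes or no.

Worklist (9 pops):
  #1 pop 0: in=⊥ → ⊥ (no change)
  #2 pop 1: in=0 → 0 (was ⊥); enqueue []
  #3 pop 2: in=0 → 4 (was ⊥); enqueue []
  #4 pop 3: in=⊥ → ⊥ (no change)
  #5 pop 4: in=4 → 5 (was ⊥); enqueue [2]
  #6 pop 5: in=⊥ → 0 (no change)
  #7 pop 2: in=⊤ → ⊤ (was 4); enqueue [4]
  #8 pop 4: in=⊤ → ⊤ (was 5); enqueue [2]
  #9 pop 2: in=⊤ → ⊤ (no change)

Fixpoint:
  val[0] = ⊥
  val[1] = 0
  val[2] = ⊤
  val[3] = ⊥
  val[4] = ⊤
  val[5] = 0

yes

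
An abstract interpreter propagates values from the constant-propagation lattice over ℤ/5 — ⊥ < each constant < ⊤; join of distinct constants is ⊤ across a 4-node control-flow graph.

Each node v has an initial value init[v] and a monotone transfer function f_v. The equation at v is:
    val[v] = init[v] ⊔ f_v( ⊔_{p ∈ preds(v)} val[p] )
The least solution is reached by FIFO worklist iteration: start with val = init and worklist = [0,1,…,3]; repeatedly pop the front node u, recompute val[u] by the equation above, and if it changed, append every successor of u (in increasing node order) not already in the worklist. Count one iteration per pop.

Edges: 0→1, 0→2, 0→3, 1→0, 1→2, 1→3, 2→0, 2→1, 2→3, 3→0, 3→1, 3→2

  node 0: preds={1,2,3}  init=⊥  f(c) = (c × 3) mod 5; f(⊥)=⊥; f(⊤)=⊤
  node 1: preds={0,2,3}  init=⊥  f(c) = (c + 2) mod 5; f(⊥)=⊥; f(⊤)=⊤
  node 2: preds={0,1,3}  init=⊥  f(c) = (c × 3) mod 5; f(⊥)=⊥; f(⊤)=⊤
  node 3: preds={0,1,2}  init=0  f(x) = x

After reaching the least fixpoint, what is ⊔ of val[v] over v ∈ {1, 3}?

Iteration log — 9 steps:
  step 1. node 0  ⊔preds=0  new=0  old=⊥  +wl: 
  step 2. node 1  ⊔preds=0  new=2  old=⊥  +wl: 0
  step 3. node 2  ⊔preds=⊤  new=⊤  old=⊥  +wl: 1
  step 4. node 3  ⊔preds=⊤  new=⊤  old=0  +wl: 2
  step 5. node 0  ⊔preds=⊤  new=⊤  old=0  +wl: 3
  step 6. node 1  ⊔preds=⊤  new=⊤  old=2  +wl: 0
  step 7. node 2  ⊔preds=⊤  new=⊤  stable
  step 8. node 3  ⊔preds=⊤  new=⊤  stable
  step 9. node 0  ⊔preds=⊤  new=⊤  stable

Least fixpoint reached:
  node 0: ⊤
  node 1: ⊤
  node 2: ⊤
  node 3: ⊤

⊤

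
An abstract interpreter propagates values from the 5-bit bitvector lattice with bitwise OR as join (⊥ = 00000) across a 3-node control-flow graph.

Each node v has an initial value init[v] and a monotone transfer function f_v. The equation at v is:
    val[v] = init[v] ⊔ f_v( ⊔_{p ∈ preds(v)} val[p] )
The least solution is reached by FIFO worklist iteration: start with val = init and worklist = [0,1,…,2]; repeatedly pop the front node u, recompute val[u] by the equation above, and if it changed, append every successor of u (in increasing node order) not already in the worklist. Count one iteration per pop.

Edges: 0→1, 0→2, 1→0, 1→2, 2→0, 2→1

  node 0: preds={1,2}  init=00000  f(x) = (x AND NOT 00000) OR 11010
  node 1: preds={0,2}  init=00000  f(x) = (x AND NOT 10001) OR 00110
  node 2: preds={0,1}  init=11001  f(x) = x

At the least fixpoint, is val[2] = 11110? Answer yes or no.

no

Iteration log — 6 steps:
  step 1. node 0  ⊔preds=11001  new=11011  old=00000  +wl: 
  step 2. node 1  ⊔preds=11011  new=01110  old=00000  +wl: 0
  step 3. node 2  ⊔preds=11111  new=11111  old=11001  +wl: 1
  step 4. node 0  ⊔preds=11111  new=11111  old=11011  +wl: 2
  step 5. node 1  ⊔preds=11111  new=01110  stable
  step 6. node 2  ⊔preds=11111  new=11111  stable

Least fixpoint reached:
  node 0: 11111
  node 1: 01110
  node 2: 11111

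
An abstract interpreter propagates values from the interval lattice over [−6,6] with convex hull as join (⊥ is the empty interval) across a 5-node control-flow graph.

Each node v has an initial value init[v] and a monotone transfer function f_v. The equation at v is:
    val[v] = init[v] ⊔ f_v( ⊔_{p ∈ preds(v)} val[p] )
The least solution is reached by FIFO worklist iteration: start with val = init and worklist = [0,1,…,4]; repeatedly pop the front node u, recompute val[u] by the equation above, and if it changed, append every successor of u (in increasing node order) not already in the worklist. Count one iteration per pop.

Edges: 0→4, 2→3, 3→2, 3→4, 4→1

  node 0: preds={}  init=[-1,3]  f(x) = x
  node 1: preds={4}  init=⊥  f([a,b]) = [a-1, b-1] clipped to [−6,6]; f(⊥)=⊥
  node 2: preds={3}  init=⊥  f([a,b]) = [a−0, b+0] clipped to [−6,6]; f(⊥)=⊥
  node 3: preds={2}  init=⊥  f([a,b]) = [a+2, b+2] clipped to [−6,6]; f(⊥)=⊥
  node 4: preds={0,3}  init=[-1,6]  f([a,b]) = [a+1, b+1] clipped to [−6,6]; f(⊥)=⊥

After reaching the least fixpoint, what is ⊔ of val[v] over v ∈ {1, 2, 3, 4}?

[-2,6]

Worklist (5 pops):
  #1 pop 0: in=⊥ → [-1,3] (no change)
  #2 pop 1: in=[-1,6] → [-2,5] (was ⊥); enqueue []
  #3 pop 2: in=⊥ → ⊥ (no change)
  #4 pop 3: in=⊥ → ⊥ (no change)
  #5 pop 4: in=[-1,3] → [-1,6] (no change)

Fixpoint:
  val[0] = [-1,3]
  val[1] = [-2,5]
  val[2] = ⊥
  val[3] = ⊥
  val[4] = [-1,6]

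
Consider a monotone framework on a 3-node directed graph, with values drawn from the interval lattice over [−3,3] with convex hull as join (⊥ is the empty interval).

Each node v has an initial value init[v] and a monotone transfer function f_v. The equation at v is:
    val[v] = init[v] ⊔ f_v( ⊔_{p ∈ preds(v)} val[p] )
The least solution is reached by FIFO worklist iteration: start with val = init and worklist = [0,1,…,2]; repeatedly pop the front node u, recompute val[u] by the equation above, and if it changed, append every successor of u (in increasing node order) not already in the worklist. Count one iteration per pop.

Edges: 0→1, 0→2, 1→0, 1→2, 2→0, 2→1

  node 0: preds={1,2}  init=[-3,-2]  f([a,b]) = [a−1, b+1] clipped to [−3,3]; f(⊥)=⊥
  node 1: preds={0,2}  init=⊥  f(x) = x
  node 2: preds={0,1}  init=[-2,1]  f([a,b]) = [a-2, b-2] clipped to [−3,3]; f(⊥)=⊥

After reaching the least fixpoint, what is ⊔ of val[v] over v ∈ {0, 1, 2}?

[-3,3]

Trace (7 dequeues):
  [1] u=0 | in [-2,1] | out [-3,2] | prev [-3,-2] | push {}
  [2] u=1 | in [-3,2] | out [-3,2] | prev ⊥ | push {0}
  [3] u=2 | in [-3,2] | out [-3,1] | prev [-2,1] | push {1}
  [4] u=0 | in [-3,2] | out [-3,3] | prev [-3,2] | push {2}
  [5] u=1 | in [-3,3] | out [-3,3] | prev [-3,2] | push {0}
  [6] u=2 | in [-3,3] | out [-3,1] | ==
  [7] u=0 | in [-3,3] | out [-3,3] | ==

Converged values:
  [0] [-3,3]
  [1] [-3,3]
  [2] [-3,1]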